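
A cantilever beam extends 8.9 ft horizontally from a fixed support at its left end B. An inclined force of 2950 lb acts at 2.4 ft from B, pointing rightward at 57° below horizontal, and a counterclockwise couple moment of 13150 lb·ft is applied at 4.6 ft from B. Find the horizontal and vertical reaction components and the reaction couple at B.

ΣF_x = 0: B_x + 2950·cos57° = 0 → B_x = -1607 lb.
ΣF_y = 0: B_y − 2950·sin57° = 0 → B_y = 2474 lb.
ΣM about B: M_B − 2950·sin57°·2.4 + 13150 = 0 → M_B = -7212 lb·ft.

B_x = -1607 lb, B_y = 2474 lb, M_B = -7212 lb·ft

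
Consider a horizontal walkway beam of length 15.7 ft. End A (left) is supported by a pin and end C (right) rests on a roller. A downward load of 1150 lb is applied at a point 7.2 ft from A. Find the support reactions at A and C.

Moments about A: C_y·15.7 − 1150·7.2 = 0 → C_y = 8280/15.7 = 527.389 ≈ 527.4 lb.
ΣF_y = 0: A_y + 527.389 − 1150 = 0 → A_y = 622.6 lb.
ΣF_x = 0: no horizontal applied forces, so A_x = 0.

A_x = 0, A_y = 622.6 lb, C_y = 527.4 lb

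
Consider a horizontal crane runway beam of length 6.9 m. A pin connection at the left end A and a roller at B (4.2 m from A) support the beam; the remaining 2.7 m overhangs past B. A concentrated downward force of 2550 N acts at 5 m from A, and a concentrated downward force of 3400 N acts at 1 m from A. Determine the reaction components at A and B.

ΣM about A: B_y·4.2 − 2550·5 − 3400·1 = 0 → B_y = 16150/4.2 = 3845.24 ≈ 3845 N.
ΣF_y = 0: A_y + 3845.24 − 2550 − 3400 = 0 → A_y = 2105 N.
ΣF_x = 0: no horizontal applied forces, so A_x = 0.

A_x = 0, A_y = 2105 N, B_y = 3845 N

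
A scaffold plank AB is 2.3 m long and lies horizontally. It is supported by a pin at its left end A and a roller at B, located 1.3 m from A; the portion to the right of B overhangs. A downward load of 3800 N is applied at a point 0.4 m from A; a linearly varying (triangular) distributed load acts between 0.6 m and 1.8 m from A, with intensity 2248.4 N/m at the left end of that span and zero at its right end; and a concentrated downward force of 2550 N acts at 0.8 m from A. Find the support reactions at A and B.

Resultant of the triangular load: ½ × 2248.4 × 1.2 = 1349.04 N, acting at 1 m from A (one-third of the span from the peak).
Moments about A: B_y·1.3 − 3800·0.4 − (½·2248.4·1.2)·1 − 2550·0.8 = 0 → B_y = 4909.04/1.3 = 3776.18 ≈ 3776 N.
ΣF_y = 0: A_y + 3776.18 − 3800 − ½·2248.4·1.2 − 2550 = 0 → A_y = 3923 N.
ΣF_x = 0: no horizontal applied forces, so A_x = 0.

A_x = 0, A_y = 3923 N, B_y = 3776 N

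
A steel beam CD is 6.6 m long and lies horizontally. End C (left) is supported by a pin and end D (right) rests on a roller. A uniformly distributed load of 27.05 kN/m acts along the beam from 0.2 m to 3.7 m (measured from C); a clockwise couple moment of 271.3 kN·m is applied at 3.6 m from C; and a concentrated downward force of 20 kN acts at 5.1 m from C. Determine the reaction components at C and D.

C_x = 0, C_y = 30.14 kN, D_y = 84.53 kN

Resultant of the distributed load: 27.05 × 3.5 = 94.675 kN at 1.95 m from C.
Moments about C: D_y·6.6 − (27.05·3.5)·1.95 − 271.3 − 20·5.1 = 0 → D_y = 557.91625/6.6 = 84.5328 ≈ 84.53 kN.
ΣF_y = 0: C_y + 84.5328 − 27.05·3.5 − 20 = 0 → C_y = 30.14 kN.
ΣF_x = 0: no horizontal applied forces, so C_x = 0.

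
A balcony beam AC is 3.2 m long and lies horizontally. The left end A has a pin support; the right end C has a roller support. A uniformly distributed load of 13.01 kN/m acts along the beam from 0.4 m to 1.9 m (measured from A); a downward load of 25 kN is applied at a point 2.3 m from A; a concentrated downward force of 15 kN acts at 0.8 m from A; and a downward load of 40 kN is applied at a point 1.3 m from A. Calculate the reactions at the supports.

Resultant of the distributed load: 13.01 × 1.5 = 19.515 kN at 1.15 m from A.
Moments about A: C_y·3.2 − (13.01·1.5)·1.15 − 25·2.3 − 15·0.8 − 40·1.3 = 0 → C_y = 143.94225/3.2 = 44.982 ≈ 44.98 kN.
ΣF_y = 0: A_y + 44.982 − 13.01·1.5 − 25 − 15 − 40 = 0 → A_y = 54.53 kN.
ΣF_x = 0: no horizontal applied forces, so A_x = 0.

A_x = 0, A_y = 54.53 kN, C_y = 44.98 kN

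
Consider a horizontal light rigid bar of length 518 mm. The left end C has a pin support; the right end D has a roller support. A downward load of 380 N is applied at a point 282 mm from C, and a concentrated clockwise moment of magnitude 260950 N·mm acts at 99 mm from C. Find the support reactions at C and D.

ΣM about C: D_y·518 − 380·282 − 260950 = 0 → D_y = 368110/518 = 710.637 ≈ 710.6 N.
ΣF_y = 0: C_y + 710.637 − 380 = 0 → C_y = -330.6 N.
ΣF_x = 0: no horizontal applied forces, so C_x = 0.

C_x = 0, C_y = -330.6 N, D_y = 710.6 N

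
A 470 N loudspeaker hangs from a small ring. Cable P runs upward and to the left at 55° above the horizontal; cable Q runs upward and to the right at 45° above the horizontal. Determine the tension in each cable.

ΣF_x = 0: −T_P·cos55° + T_Q·cos45° = 0 → T_Q = 0.81116·T_P.
ΣF_y = 0: T_P·sin55° + T_Q·sin45° = 470.
Substitute: T_P·(0.819152 + 0.81116·0.707107) = 470 → T_P = 337.467 ≈ 337.5 N.
Then T_Q = 0.81116 × 337.467 = 273.7 N.

T_P = 337.5 N, T_Q = 273.7 N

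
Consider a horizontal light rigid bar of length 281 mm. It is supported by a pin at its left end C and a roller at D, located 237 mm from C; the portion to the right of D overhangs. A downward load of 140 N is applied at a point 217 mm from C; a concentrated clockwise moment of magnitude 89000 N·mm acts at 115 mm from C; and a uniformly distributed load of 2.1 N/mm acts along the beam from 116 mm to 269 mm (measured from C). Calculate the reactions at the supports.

C_x = 0, C_y = -303.4 N, D_y = 764.7 N

Resultant of the distributed load: 2.1 × 153 = 321.3 N at 192.5 mm from C.
Taking moments about C: D_y·237 − 140·217 − 89000 − (2.1·153)·192.5 = 0 → D_y = 181230.25/237 = 764.685 ≈ 764.7 N.
ΣF_y = 0: C_y + 764.685 − 140 − 2.1·153 = 0 → C_y = -303.4 N.
ΣF_x = 0: no horizontal applied forces, so C_x = 0.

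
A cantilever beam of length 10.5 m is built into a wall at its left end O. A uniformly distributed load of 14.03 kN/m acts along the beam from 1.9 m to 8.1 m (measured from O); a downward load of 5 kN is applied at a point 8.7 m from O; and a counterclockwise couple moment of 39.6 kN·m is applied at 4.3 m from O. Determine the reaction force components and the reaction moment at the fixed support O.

O_x = 0, O_y = 91.99 kN, M_O = 438.8 kN·m

Resultant of the distributed load: 14.03 × 6.2 = 86.986 kN at 5 m from O.
ΣF_x = 0: O_x = 0.
ΣF_y = 0: O_y − 14.03·6.2 − 5 = 0 → O_y = 91.99 kN.
ΣM about O: M_O − (14.03·6.2)·5 − 5·8.7 + 39.6 = 0 → M_O = 438.8 kN·m.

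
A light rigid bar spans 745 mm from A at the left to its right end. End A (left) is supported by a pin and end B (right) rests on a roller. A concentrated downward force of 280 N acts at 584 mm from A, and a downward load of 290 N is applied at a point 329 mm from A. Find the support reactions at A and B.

ΣM about A: B_y·745 − 280·584 − 290·329 = 0 → B_y = 258930/745 = 347.557 ≈ 347.6 N.
ΣF_y = 0: A_y + 347.557 − 280 − 290 = 0 → A_y = 222.4 N.
ΣF_x = 0: no horizontal applied forces, so A_x = 0.

A_x = 0, A_y = 222.4 N, B_y = 347.6 N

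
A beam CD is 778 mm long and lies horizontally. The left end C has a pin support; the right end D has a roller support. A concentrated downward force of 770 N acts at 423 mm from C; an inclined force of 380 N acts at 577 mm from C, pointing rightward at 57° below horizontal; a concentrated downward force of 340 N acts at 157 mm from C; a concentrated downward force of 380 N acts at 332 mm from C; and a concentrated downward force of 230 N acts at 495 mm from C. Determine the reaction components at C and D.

C_x = -207.0 N, C_y = 1007 N, D_y = 1032 N

Moments about C: D_y·778 − 770·423 − 380·sin57°·577 − 340·157 − 380·332 − 230·495 = 0 → D_y = 802987/778 = 1032.12 ≈ 1032 N.
ΣF_y = 0: C_y + 1032.12 − 770 − 380·sin57° − 340 − 380 − 230 = 0 → C_y = 1007 N.
ΣF_x = 0: C_x + 380·cos57° = 0 → C_x = -207.0 N.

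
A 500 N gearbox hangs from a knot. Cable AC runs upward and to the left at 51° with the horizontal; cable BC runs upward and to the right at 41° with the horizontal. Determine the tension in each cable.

T_AC = 377.6 N, T_BC = 314.9 N

ΣF_x = 0: −T_AC·cos51° + T_BC·cos41° = 0 → T_BC = 0.833858·T_AC.
ΣF_y = 0: T_AC·sin51° + T_BC·sin41° = 500.
Substitute: T_AC·(0.777146 + 0.833858·0.656059) = 500 → T_AC = 377.585 ≈ 377.6 N.
Then T_BC = 0.833858 × 377.585 = 314.9 N.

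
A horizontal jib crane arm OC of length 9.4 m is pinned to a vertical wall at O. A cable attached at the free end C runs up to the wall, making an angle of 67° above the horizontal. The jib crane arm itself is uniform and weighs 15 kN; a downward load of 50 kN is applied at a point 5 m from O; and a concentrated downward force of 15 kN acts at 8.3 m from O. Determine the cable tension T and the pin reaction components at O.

ΣM about O: T·sin67°·9.4 − 15·4.7 − 50·5 − 15·8.3 = 0 → T = 445/(9.4·0.920505) = 51.4288 ≈ 51.43 kN.
ΣF_x = 0: O_x − T·cos67° = 0 → O_x = 51.4288 × 0.390731 = 20.09 kN.
ΣF_y = 0: O_y + T·sin67° − 15 − 50 − 15 = 0 → O_y = 80 − 51.4288 × 0.920505 = 32.66 kN.

T = 51.43 kN, O_x = 20.09 kN, O_y = 32.66 kN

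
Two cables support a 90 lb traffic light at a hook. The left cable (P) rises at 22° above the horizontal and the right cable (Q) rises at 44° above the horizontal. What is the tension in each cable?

T_P = 70.87 lb, T_Q = 91.34 lb

ΣF_x = 0: −T_P·cos22° + T_Q·cos44° = 0 → T_Q = 1.28894·T_P.
ΣF_y = 0: T_P·sin22° + T_Q·sin44° = 90.
Substitute: T_P·(0.374607 + 1.28894·0.694658) = 90 → T_P = 70.8673 ≈ 70.87 lb.
Then T_Q = 1.28894 × 70.8673 = 91.34 lb.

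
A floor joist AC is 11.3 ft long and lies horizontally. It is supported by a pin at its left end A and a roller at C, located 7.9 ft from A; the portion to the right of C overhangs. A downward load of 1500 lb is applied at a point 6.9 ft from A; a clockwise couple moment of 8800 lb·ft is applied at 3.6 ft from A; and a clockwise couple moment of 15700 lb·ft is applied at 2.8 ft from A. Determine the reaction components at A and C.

A_x = 0, A_y = -2911 lb, C_y = 4411 lb

Taking moments about A: C_y·7.9 − 1500·6.9 − 8800 − 15700 = 0 → C_y = 34850/7.9 = 4411.39 ≈ 4411 lb.
ΣF_y = 0: A_y + 4411.39 − 1500 = 0 → A_y = -2911 lb.
ΣF_x = 0: no horizontal applied forces, so A_x = 0.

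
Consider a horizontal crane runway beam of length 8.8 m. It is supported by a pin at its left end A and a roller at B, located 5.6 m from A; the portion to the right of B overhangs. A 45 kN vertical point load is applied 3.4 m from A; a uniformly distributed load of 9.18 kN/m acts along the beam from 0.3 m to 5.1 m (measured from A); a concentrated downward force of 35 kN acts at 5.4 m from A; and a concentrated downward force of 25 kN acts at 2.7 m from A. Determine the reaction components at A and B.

A_x = 0, A_y = 54.69 kN, B_y = 94.37 kN

Resultant of the distributed load: 9.18 × 4.8 = 44.064 kN at 2.7 m from A.
ΣM about A: B_y·5.6 − 45·3.4 − (9.18·4.8)·2.7 − 35·5.4 − 25·2.7 = 0 → B_y = 528.4728/5.6 = 94.3701 ≈ 94.37 kN.
ΣF_y = 0: A_y + 94.3701 − 45 − 9.18·4.8 − 35 − 25 = 0 → A_y = 54.69 kN.
ΣF_x = 0: no horizontal applied forces, so A_x = 0.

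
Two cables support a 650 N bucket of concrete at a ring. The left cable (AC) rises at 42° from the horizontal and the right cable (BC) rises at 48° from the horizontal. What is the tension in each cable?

ΣF_x = 0: −T_AC·cos42° + T_BC·cos48° = 0 → T_BC = 1.11061·T_AC.
ΣF_y = 0: T_AC·sin42° + T_BC·sin48° = 650.
Substitute: T_AC·(0.669131 + 1.11061·0.743145) = 650 → T_AC = 434.935 ≈ 434.9 N.
Then T_BC = 1.11061 × 434.935 = 483.0 N.

T_AC = 434.9 N, T_BC = 483.0 N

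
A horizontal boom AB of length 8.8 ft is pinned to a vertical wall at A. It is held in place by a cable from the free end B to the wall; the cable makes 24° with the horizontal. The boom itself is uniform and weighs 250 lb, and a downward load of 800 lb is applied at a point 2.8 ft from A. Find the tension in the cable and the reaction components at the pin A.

T = 933.1 lb, A_x = 852.5 lb, A_y = 670.5 lb

ΣM about A: T·sin24°·8.8 − 250·4.4 − 800·2.8 = 0 → T = 3340/(8.8·0.406737) = 933.147 ≈ 933.1 lb.
ΣF_x = 0: A_x − T·cos24° = 0 → A_x = 933.147 × 0.913545 = 852.5 lb.
ΣF_y = 0: A_y + T·sin24° − 250 − 800 = 0 → A_y = 1050 − 933.147 × 0.406737 = 670.5 lb.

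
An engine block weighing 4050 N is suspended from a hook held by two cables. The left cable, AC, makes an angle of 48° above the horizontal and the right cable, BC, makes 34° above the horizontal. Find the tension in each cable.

T_AC = 3391 N, T_BC = 2737 N

ΣF_x = 0: −T_AC·cos48° + T_BC·cos34° = 0 → T_BC = 0.807117·T_AC.
ΣF_y = 0: T_AC·sin48° + T_BC·sin34° = 4050.
Substitute: T_AC·(0.743145 + 0.807117·0.559193) = 4050 → T_AC = 3390.6 ≈ 3391 N.
Then T_BC = 0.807117 × 3390.6 = 2737 N.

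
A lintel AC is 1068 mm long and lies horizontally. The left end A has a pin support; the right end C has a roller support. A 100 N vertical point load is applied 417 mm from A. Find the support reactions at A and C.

ΣM about A: C_y·1068 − 100·417 = 0 → C_y = 41700/1068 = 39.0449 ≈ 39.04 N.
ΣF_y = 0: A_y + 39.0449 − 100 = 0 → A_y = 60.96 N.
ΣF_x = 0: no horizontal applied forces, so A_x = 0.

A_x = 0, A_y = 60.96 N, C_y = 39.04 N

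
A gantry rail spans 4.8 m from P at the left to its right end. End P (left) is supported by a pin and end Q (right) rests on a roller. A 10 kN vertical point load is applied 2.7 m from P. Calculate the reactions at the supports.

P_x = 0, P_y = 4.375 kN, Q_y = 5.625 kN

ΣM about P: Q_y·4.8 − 10·2.7 = 0 → Q_y = 27/4.8 = 5.625 kN.
ΣF_y = 0: P_y + 5.625 − 10 = 0 → P_y = 4.375 kN.
ΣF_x = 0: no horizontal applied forces, so P_x = 0.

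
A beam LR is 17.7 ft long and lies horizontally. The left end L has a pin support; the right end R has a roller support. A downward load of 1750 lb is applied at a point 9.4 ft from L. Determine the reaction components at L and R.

ΣM about L: R_y·17.7 − 1750·9.4 = 0 → R_y = 16450/17.7 = 929.379 ≈ 929.4 lb.
ΣF_y = 0: L_y + 929.379 − 1750 = 0 → L_y = 820.6 lb.
ΣF_x = 0: no horizontal applied forces, so L_x = 0.

L_x = 0, L_y = 820.6 lb, R_y = 929.4 lb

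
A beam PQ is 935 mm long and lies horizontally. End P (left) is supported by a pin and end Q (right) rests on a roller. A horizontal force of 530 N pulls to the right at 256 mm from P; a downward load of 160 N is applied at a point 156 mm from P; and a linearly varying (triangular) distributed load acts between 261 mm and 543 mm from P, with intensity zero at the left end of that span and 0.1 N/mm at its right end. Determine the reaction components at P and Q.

Resultant of the triangular load: ½ × 0.1 × 282 = 14.1 N, acting at 449 mm from P (one-third of the span from the peak).
Taking moments about P: Q_y·935 − 160·156 − (½·0.1·282)·449 = 0 → Q_y = 31290.9/935 = 33.4662 ≈ 33.47 N.
ΣF_y = 0: P_y + 33.4662 − 160 − ½·0.1·282 = 0 → P_y = 140.6 N.
ΣF_x = 0: P_x + 530 = 0 → P_x = -530.0 N.

P_x = -530.0 N, P_y = 140.6 N, Q_y = 33.47 N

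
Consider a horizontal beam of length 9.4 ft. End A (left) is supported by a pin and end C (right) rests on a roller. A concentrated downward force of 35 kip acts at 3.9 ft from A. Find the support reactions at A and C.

ΣM about A: C_y·9.4 − 35·3.9 = 0 → C_y = 136.5/9.4 = 14.5213 ≈ 14.52 kip.
ΣF_y = 0: A_y + 14.5213 − 35 = 0 → A_y = 20.48 kip.
ΣF_x = 0: no horizontal applied forces, so A_x = 0.

A_x = 0, A_y = 20.48 kip, C_y = 14.52 kip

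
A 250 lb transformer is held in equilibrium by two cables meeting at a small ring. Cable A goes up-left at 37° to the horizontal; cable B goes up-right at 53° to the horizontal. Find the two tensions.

T_A = 150.5 lb, T_B = 199.7 lb

ΣF_x = 0: −T_A·cos37° + T_B·cos53° = 0 → T_B = 1.32704·T_A.
ΣF_y = 0: T_A·sin37° + T_B·sin53° = 250.
Substitute: T_A·(0.601815 + 1.32704·0.798636) = 250 → T_A = 150.454 ≈ 150.5 lb.
Then T_B = 1.32704 × 150.454 = 199.7 lb.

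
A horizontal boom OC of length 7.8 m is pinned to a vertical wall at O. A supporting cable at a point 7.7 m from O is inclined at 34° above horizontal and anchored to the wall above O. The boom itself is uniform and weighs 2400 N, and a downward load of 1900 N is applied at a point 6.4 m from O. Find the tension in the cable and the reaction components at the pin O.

ΣM about O: T·sin34°·7.7 − 2400·3.9 − 1900·6.4 = 0 → T = 21520/(7.7·0.559193) = 4997.93 ≈ 4998 N.
ΣF_x = 0: O_x − T·cos34° = 0 → O_x = 4997.93 × 0.829038 = 4143 N.
ΣF_y = 0: O_y + T·sin34° − 2400 − 1900 = 0 → O_y = 4300 − 4997.93 × 0.559193 = 1505 N.

T = 4998 N, O_x = 4143 N, O_y = 1505 N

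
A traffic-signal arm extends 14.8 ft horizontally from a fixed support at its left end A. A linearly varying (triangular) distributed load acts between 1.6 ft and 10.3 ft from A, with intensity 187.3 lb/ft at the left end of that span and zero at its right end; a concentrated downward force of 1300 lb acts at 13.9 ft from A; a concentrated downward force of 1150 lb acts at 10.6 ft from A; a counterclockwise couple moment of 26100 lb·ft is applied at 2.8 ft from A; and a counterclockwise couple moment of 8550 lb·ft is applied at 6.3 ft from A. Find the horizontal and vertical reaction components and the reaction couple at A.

Resultant of the triangular load: ½ × 187.3 × 8.7 = 814.755 lb, acting at 4.5 ft from A (one-third of the span from the peak).
ΣF_x = 0: A_x = 0.
ΣF_y = 0: A_y − ½·187.3·8.7 − 1300 − 1150 = 0 → A_y = 3265 lb.
ΣM about A: M_A − (½·187.3·8.7)·4.5 − 1300·13.9 − 1150·10.6 + 26100 + 8550 = 0 → M_A = -723.6 lb·ft.

A_x = 0, A_y = 3265 lb, M_A = -723.6 lb·ft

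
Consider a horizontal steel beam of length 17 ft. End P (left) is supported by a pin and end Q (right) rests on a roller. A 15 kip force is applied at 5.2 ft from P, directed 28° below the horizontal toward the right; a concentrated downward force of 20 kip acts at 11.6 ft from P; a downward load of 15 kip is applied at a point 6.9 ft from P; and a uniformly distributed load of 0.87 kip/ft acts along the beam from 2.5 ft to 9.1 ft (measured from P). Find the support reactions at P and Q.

P_x = -13.24 kip, P_y = 23.94 kip, Q_y = 23.85 kip

Resultant of the distributed load: 0.87 × 6.6 = 5.742 kip at 5.8 ft from P.
ΣM about P: Q_y·17 − 15·sin28°·5.2 − 20·11.6 − 15·6.9 − (0.87·6.6)·5.8 = 0 → Q_y = 405.422/17 = 23.8484 ≈ 23.85 kip.
ΣF_y = 0: P_y + 23.8484 − 15·sin28° − 20 − 15 − 0.87·6.6 = 0 → P_y = 23.94 kip.
ΣF_x = 0: P_x + 15·cos28° = 0 → P_x = -13.24 kip.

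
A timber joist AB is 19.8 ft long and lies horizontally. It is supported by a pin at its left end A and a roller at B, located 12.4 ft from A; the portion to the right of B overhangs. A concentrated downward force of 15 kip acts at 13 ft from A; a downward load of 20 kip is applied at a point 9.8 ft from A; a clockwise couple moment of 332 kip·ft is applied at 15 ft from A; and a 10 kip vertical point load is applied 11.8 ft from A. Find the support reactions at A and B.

Moments about A: B_y·12.4 − 15·13 − 20·9.8 − 332 − 10·11.8 = 0 → B_y = 841/12.4 = 67.8226 ≈ 67.82 kip.
ΣF_y = 0: A_y + 67.8226 − 15 − 20 − 10 = 0 → A_y = -22.82 kip.
ΣF_x = 0: no horizontal applied forces, so A_x = 0.

A_x = 0, A_y = -22.82 kip, B_y = 67.82 kip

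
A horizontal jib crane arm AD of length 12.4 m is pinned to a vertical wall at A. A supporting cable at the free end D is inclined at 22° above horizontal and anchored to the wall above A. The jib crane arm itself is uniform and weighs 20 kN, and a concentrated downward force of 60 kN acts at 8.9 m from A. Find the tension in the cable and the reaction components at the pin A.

T = 141.7 kN, A_x = 131.3 kN, A_y = 26.94 kN

ΣM about A: T·sin22°·12.4 − 20·6.2 − 60·8.9 = 0 → T = 658/(12.4·0.374607) = 141.654 ≈ 141.7 kN.
ΣF_x = 0: A_x − T·cos22° = 0 → A_x = 141.654 × 0.927184 = 131.3 kN.
ΣF_y = 0: A_y + T·sin22° − 20 − 60 = 0 → A_y = 80 − 141.654 × 0.374607 = 26.94 kN.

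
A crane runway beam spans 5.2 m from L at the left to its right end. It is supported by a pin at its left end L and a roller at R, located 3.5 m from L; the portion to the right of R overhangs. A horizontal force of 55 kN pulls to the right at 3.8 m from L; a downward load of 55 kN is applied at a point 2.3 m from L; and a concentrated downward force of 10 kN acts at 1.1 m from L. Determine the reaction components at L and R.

L_x = -55.00 kN, L_y = 25.71 kN, R_y = 39.29 kN

Taking moments about L: R_y·3.5 − 55·2.3 − 10·1.1 = 0 → R_y = 137.5/3.5 = 39.2857 ≈ 39.29 kN.
ΣF_y = 0: L_y + 39.2857 − 55 − 10 = 0 → L_y = 25.71 kN.
ΣF_x = 0: L_x + 55 = 0 → L_x = -55.00 kN.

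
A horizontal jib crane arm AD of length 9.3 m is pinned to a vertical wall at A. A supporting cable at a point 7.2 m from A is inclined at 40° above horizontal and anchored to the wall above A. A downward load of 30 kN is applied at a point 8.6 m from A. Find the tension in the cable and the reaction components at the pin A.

ΣM about A: T·sin40°·7.2 − 30·8.6 = 0 → T = 258/(7.2·0.642788) = 55.7467 ≈ 55.75 kN.
ΣF_x = 0: A_x − T·cos40° = 0 → A_x = 55.7467 × 0.766044 = 42.70 kN.
ΣF_y = 0: A_y + T·sin40° − 30 = 0 → A_y = 30 − 55.7467 × 0.642788 = -5.833 kN.

T = 55.75 kN, A_x = 42.70 kN, A_y = -5.833 kN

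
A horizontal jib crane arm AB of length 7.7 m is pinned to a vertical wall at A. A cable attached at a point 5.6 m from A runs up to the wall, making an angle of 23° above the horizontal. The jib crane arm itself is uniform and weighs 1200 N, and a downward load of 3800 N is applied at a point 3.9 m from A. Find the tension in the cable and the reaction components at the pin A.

T = 8884 N, A_x = 8178 N, A_y = 1529 N

ΣM about A: T·sin23°·5.6 − 1200·3.85 − 3800·3.9 = 0 → T = 19440/(5.6·0.390731) = 8884.45 ≈ 8884 N.
ΣF_x = 0: A_x − T·cos23° = 0 → A_x = 8884.45 × 0.920505 = 8178 N.
ΣF_y = 0: A_y + T·sin23° − 1200 − 3800 = 0 → A_y = 5000 − 8884.45 × 0.390731 = 1529 N.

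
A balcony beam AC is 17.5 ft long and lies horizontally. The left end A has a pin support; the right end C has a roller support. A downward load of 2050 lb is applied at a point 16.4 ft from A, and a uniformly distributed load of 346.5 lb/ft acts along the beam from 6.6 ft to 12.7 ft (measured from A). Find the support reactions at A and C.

A_x = 0, A_y = 1077 lb, C_y = 3087 lb

Resultant of the distributed load: 346.5 × 6.1 = 2113.65 lb at 9.65 ft from A.
Moments about A: C_y·17.5 − 2050·16.4 − (346.5·6.1)·9.65 = 0 → C_y = 54016.7225/17.5 = 3086.67 ≈ 3087 lb.
ΣF_y = 0: A_y + 3086.67 − 2050 − 346.5·6.1 = 0 → A_y = 1077 lb.
ΣF_x = 0: no horizontal applied forces, so A_x = 0.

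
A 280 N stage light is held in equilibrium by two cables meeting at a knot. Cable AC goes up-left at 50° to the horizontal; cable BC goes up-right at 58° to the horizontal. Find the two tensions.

T_AC = 156.0 N, T_BC = 189.2 N

ΣF_x = 0: −T_AC·cos50° + T_BC·cos58° = 0 → T_BC = 1.21299·T_AC.
ΣF_y = 0: T_AC·sin50° + T_BC·sin58° = 280.
Substitute: T_AC·(0.766044 + 1.21299·0.848048) = 280 → T_AC = 156.013 ≈ 156.0 N.
Then T_BC = 1.21299 × 156.013 = 189.2 N.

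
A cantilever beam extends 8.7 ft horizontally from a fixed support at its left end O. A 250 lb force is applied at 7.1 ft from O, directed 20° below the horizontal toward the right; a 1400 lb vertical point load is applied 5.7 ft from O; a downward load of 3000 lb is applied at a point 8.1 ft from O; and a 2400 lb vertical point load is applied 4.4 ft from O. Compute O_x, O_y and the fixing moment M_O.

ΣF_x = 0: O_x + 250·cos20° = 0 → O_x = -234.9 lb.
ΣF_y = 0: O_y − 250·sin20° − 1400 − 3000 − 2400 = 0 → O_y = 6886 lb.
ΣM about O: M_O − 250·sin20°·7.1 − 1400·5.7 − 3000·8.1 − 2400·4.4 = 0 → M_O = 43450 lb·ft.

O_x = -234.9 lb, O_y = 6886 lb, M_O = 43450 lb·ft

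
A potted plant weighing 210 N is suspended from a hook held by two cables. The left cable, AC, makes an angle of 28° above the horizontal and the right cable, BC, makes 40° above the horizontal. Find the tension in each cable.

ΣF_x = 0: −T_AC·cos28° + T_BC·cos40° = 0 → T_BC = 1.15261·T_AC.
ΣF_y = 0: T_AC·sin28° + T_BC·sin40° = 210.
Substitute: T_AC·(0.469472 + 1.15261·0.642788) = 210 → T_AC = 173.503 ≈ 173.5 N.
Then T_BC = 1.15261 × 173.503 = 200.0 N.

T_AC = 173.5 N, T_BC = 200.0 N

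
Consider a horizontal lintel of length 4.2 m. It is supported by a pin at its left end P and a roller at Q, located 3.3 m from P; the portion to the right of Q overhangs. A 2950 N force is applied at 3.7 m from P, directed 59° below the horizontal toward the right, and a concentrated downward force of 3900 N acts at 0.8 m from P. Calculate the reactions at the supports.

Moments about P: Q_y·3.3 − 2950·sin59°·3.7 − 3900·0.8 = 0 → Q_y = 12476/3.3 = 3780.61 ≈ 3781 N.
ΣF_y = 0: P_y + 3780.61 − 2950·sin59° − 3900 = 0 → P_y = 2648 N.
ΣF_x = 0: P_x + 2950·cos59° = 0 → P_x = -1519 N.

P_x = -1519 N, P_y = 2648 N, Q_y = 3781 N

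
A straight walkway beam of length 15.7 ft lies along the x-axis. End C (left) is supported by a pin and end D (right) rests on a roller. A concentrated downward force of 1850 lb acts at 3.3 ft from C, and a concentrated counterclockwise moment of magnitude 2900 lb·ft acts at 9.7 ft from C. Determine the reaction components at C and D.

C_x = 0, C_y = 1646 lb, D_y = 204.1 lb

Taking moments about C: D_y·15.7 − 1850·3.3 + 2900 = 0 → D_y = 3205/15.7 = 204.14 ≈ 204.1 lb.
ΣF_y = 0: C_y + 204.14 − 1850 = 0 → C_y = 1646 lb.
ΣF_x = 0: no horizontal applied forces, so C_x = 0.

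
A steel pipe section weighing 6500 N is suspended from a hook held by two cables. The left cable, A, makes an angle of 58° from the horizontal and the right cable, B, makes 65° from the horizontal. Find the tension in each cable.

T_A = 3275 N, T_B = 4107 N

ΣF_x = 0: −T_A·cos58° + T_B·cos65° = 0 → T_B = 1.2539·T_A.
ΣF_y = 0: T_A·sin58° + T_B·sin65° = 6500.
Substitute: T_A·(0.848048 + 1.2539·0.906308) = 6500 → T_A = 3275.44 ≈ 3275 N.
Then T_B = 1.2539 × 3275.44 = 4107 N.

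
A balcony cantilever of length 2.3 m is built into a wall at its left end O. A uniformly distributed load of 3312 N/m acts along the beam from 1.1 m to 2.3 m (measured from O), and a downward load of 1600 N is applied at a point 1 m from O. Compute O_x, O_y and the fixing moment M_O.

Resultant of the distributed load: 3312 × 1.2 = 3974.4 N at 1.7 m from O.
ΣF_x = 0: O_x = 0.
ΣF_y = 0: O_y − 3312·1.2 − 1600 = 0 → O_y = 5574 N.
ΣM about O: M_O − (3312·1.2)·1.7 − 1600·1 = 0 → M_O = 8356 N·m.

O_x = 0, O_y = 5574 N, M_O = 8356 N·m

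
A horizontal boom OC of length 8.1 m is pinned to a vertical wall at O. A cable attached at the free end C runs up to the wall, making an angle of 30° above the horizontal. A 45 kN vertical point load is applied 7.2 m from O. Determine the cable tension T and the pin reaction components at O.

ΣM about O: T·sin30°·8.1 − 45·7.2 = 0 → T = 324/(8.1·0.5) = 80.00 kN.
ΣF_x = 0: O_x − T·cos30° = 0 → O_x = 80 × 0.866025 = 69.28 kN.
ΣF_y = 0: O_y + T·sin30° − 45 = 0 → O_y = 45 − 80 × 0.5 = 5.000 kN.

T = 80.00 kN, O_x = 69.28 kN, O_y = 5.000 kN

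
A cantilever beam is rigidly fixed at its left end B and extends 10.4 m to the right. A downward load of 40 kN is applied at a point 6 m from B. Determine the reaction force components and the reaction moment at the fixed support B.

B_x = 0, B_y = 40.00 kN, M_B = 240.0 kN·m

ΣF_x = 0: B_x = 0.
ΣF_y = 0: B_y − 40 = 0 → B_y = 40.00 kN.
ΣM about B: M_B − 40·6 = 0 → M_B = 240.0 kN·m.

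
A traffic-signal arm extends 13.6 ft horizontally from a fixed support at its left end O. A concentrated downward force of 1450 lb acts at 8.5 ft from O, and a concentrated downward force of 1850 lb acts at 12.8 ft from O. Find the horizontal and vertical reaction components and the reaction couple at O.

O_x = 0, O_y = 3300 lb, M_O = 36000 lb·ft

ΣF_x = 0: O_x = 0.
ΣF_y = 0: O_y − 1450 − 1850 = 0 → O_y = 3300 lb.
ΣM about O: M_O − 1450·8.5 − 1850·12.8 = 0 → M_O = 36000 lb·ft.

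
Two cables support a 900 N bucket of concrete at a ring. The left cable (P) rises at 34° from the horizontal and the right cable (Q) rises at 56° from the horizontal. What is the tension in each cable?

ΣF_x = 0: −T_P·cos34° + T_Q·cos56° = 0 → T_Q = 1.48256·T_P.
ΣF_y = 0: T_P·sin34° + T_Q·sin56° = 900.
Substitute: T_P·(0.559193 + 1.48256·0.829038) = 900 → T_P = 503.274 ≈ 503.3 N.
Then T_Q = 1.48256 × 503.274 = 746.1 N.

T_P = 503.3 N, T_Q = 746.1 N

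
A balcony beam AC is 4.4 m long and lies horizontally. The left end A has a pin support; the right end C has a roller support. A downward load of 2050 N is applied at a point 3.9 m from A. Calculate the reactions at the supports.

ΣM about A: C_y·4.4 − 2050·3.9 = 0 → C_y = 7995/4.4 = 1817.05 ≈ 1817 N.
ΣF_y = 0: A_y + 1817.05 − 2050 = 0 → A_y = 233.0 N.
ΣF_x = 0: no horizontal applied forces, so A_x = 0.

A_x = 0, A_y = 233.0 N, C_y = 1817 N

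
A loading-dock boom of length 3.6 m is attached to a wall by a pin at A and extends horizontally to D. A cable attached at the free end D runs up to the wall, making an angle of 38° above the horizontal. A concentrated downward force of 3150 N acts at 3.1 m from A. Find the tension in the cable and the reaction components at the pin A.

T = 4406 N, A_x = 3472 N, A_y = 437.5 N

ΣM about A: T·sin38°·3.6 − 3150·3.1 = 0 → T = 9765/(3.6·0.615661) = 4405.83 ≈ 4406 N.
ΣF_x = 0: A_x − T·cos38° = 0 → A_x = 4405.83 × 0.788011 = 3472 N.
ΣF_y = 0: A_y + T·sin38° − 3150 = 0 → A_y = 3150 − 4405.83 × 0.615661 = 437.5 N.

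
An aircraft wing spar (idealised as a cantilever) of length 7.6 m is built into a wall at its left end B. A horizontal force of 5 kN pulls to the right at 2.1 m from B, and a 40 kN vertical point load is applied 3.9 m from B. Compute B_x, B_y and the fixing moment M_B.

B_x = -5.000 kN, B_y = 40.00 kN, M_B = 156.0 kN·m

ΣF_x = 0: B_x + 5 = 0 → B_x = -5.000 kN.
ΣF_y = 0: B_y − 40 = 0 → B_y = 40.00 kN.
ΣM about B: M_B − 40·3.9 = 0 → M_B = 156.0 kN·m.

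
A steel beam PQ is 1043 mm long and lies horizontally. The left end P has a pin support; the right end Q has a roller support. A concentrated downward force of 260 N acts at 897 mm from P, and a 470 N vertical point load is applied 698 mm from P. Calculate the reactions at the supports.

P_x = 0, P_y = 191.9 N, Q_y = 538.1 N

Taking moments about P: Q_y·1043 − 260·897 − 470·698 = 0 → Q_y = 561280/1043 = 538.14 ≈ 538.1 N.
ΣF_y = 0: P_y + 538.14 − 260 − 470 = 0 → P_y = 191.9 N.
ΣF_x = 0: no horizontal applied forces, so P_x = 0.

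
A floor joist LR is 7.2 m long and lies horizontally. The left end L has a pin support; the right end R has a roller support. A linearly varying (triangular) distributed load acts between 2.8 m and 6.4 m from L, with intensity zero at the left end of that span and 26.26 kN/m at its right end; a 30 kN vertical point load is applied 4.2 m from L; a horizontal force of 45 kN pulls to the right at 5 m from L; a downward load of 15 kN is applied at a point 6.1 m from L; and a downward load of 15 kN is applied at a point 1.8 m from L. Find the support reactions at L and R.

L_x = -45.00 kN, L_y = 39.17 kN, R_y = 68.10 kN

Resultant of the triangular load: ½ × 26.26 × 3.6 = 47.268 kN, acting at 5.2 m from L (one-third of the span from the peak).
Taking moments about L: R_y·7.2 − (½·26.26·3.6)·5.2 − 30·4.2 − 15·6.1 − 15·1.8 = 0 → R_y = 490.2936/7.2 = 68.0963 ≈ 68.10 kN.
ΣF_y = 0: L_y + 68.0963 − ½·26.26·3.6 − 30 − 15 − 15 = 0 → L_y = 39.17 kN.
ΣF_x = 0: L_x + 45 = 0 → L_x = -45.00 kN.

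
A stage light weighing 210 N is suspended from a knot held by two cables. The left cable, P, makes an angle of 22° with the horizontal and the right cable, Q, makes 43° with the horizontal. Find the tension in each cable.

ΣF_x = 0: −T_P·cos22° + T_Q·cos43° = 0 → T_Q = 1.26776·T_P.
ΣF_y = 0: T_P·sin22° + T_Q·sin43° = 210.
Substitute: T_P·(0.374607 + 1.26776·0.681998) = 210 → T_P = 169.462 ≈ 169.5 N.
Then T_Q = 1.26776 × 169.462 = 214.8 N.

T_P = 169.5 N, T_Q = 214.8 N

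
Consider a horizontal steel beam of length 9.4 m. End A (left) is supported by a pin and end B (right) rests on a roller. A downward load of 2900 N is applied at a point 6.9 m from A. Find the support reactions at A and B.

A_x = 0, A_y = 771.3 N, B_y = 2129 N

Taking moments about A: B_y·9.4 − 2900·6.9 = 0 → B_y = 20010/9.4 = 2128.72 ≈ 2129 N.
ΣF_y = 0: A_y + 2128.72 − 2900 = 0 → A_y = 771.3 N.
ΣF_x = 0: no horizontal applied forces, so A_x = 0.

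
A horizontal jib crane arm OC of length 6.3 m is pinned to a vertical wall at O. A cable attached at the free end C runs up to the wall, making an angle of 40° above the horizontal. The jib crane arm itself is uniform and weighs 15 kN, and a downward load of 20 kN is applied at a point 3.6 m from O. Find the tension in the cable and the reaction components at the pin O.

ΣM about O: T·sin40°·6.3 − 15·3.15 − 20·3.6 = 0 → T = 119.25/(6.3·0.642788) = 29.4476 ≈ 29.45 kN.
ΣF_x = 0: O_x − T·cos40° = 0 → O_x = 29.4476 × 0.766044 = 22.56 kN.
ΣF_y = 0: O_y + T·sin40° − 15 − 20 = 0 → O_y = 35 − 29.4476 × 0.642788 = 16.07 kN.

T = 29.45 kN, O_x = 22.56 kN, O_y = 16.07 kN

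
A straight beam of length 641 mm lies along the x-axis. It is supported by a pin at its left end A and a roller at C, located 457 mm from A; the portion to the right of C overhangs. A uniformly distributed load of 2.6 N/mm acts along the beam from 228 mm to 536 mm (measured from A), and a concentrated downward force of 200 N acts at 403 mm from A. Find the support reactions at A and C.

Resultant of the distributed load: 2.6 × 308 = 800.8 N at 382 mm from A.
ΣM about A: C_y·457 − (2.6·308)·382 − 200·403 = 0 → C_y = 386505.6/457 = 845.745 ≈ 845.7 N.
ΣF_y = 0: A_y + 845.745 − 2.6·308 − 200 = 0 → A_y = 155.1 N.
ΣF_x = 0: no horizontal applied forces, so A_x = 0.

A_x = 0, A_y = 155.1 N, C_y = 845.7 N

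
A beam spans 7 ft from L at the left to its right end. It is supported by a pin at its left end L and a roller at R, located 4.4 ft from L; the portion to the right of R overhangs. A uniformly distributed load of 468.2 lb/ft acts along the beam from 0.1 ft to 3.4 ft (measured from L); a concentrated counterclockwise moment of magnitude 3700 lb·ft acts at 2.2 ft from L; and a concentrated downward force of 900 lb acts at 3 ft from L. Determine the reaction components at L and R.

Resultant of the distributed load: 468.2 × 3.3 = 1545.06 lb at 1.75 ft from L.
Taking moments about L: R_y·4.4 − (468.2·3.3)·1.75 + 3700 − 900·3 = 0 → R_y = 1703.855/4.4 = 387.24 ≈ 387.2 lb.
ΣF_y = 0: L_y + 387.24 − 468.2·3.3 − 900 = 0 → L_y = 2058 lb.
ΣF_x = 0: no horizontal applied forces, so L_x = 0.

L_x = 0, L_y = 2058 lb, R_y = 387.2 lb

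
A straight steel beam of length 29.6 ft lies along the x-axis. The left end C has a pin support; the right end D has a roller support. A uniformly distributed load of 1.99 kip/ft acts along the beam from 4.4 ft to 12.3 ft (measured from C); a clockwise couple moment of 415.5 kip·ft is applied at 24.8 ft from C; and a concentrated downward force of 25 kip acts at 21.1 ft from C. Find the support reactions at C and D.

C_x = 0, C_y = 4.428 kip, D_y = 36.29 kip

Resultant of the distributed load: 1.99 × 7.9 = 15.721 kip at 8.35 ft from C.
Moments about C: D_y·29.6 − (1.99·7.9)·8.35 − 415.5 − 25·21.1 = 0 → D_y = 1074.27035/29.6 = 36.2929 ≈ 36.29 kip.
ΣF_y = 0: C_y + 36.2929 − 1.99·7.9 − 25 = 0 → C_y = 4.428 kip.
ΣF_x = 0: no horizontal applied forces, so C_x = 0.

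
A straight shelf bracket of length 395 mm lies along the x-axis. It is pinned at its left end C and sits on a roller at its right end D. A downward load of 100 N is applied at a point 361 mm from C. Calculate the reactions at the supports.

C_x = 0, C_y = 8.608 N, D_y = 91.39 N

Taking moments about C: D_y·395 − 100·361 = 0 → D_y = 36100/395 = 91.3924 ≈ 91.39 N.
ΣF_y = 0: C_y + 91.3924 − 100 = 0 → C_y = 8.608 N.
ΣF_x = 0: no horizontal applied forces, so C_x = 0.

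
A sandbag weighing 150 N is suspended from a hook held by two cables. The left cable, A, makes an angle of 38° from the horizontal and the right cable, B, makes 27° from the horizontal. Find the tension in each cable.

T_A = 147.5 N, T_B = 130.4 N

ΣF_x = 0: −T_A·cos38° + T_B·cos27° = 0 → T_B = 0.884405·T_A.
ΣF_y = 0: T_A·sin38° + T_B·sin27° = 150.
Substitute: T_A·(0.615661 + 0.884405·0.45399) = 150 → T_A = 147.468 ≈ 147.5 N.
Then T_B = 0.884405 × 147.468 = 130.4 N.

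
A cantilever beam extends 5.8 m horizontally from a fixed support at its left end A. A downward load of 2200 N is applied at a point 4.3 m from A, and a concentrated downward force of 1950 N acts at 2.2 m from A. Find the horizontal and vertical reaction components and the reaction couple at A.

A_x = 0, A_y = 4150 N, M_A = 13750 N·m

ΣF_x = 0: A_x = 0.
ΣF_y = 0: A_y − 2200 − 1950 = 0 → A_y = 4150 N.
ΣM about A: M_A − 2200·4.3 − 1950·2.2 = 0 → M_A = 13750 N·m.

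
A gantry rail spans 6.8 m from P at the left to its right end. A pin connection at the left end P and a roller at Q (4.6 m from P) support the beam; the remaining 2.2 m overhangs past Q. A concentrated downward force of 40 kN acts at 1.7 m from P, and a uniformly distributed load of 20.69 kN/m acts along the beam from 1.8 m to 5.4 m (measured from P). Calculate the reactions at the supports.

P_x = 0, P_y = 41.41 kN, Q_y = 73.07 kN

Resultant of the distributed load: 20.69 × 3.6 = 74.484 kN at 3.6 m from P.
Moments about P: Q_y·4.6 − 40·1.7 − (20.69·3.6)·3.6 = 0 → Q_y = 336.1424/4.6 = 73.0744 ≈ 73.07 kN.
ΣF_y = 0: P_y + 73.0744 − 40 − 20.69·3.6 = 0 → P_y = 41.41 kN.
ΣF_x = 0: no horizontal applied forces, so P_x = 0.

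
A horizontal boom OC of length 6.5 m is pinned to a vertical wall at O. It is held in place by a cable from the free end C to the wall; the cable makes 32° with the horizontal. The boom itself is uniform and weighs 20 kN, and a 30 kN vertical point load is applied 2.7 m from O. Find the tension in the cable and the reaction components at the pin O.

ΣM about O: T·sin32°·6.5 − 20·3.25 − 30·2.7 = 0 → T = 146/(6.5·0.529919) = 42.3867 ≈ 42.39 kN.
ΣF_x = 0: O_x − T·cos32° = 0 → O_x = 42.3867 × 0.848048 = 35.95 kN.
ΣF_y = 0: O_y + T·sin32° − 20 − 30 = 0 → O_y = 50 − 42.3867 × 0.529919 = 27.54 kN.

T = 42.39 kN, O_x = 35.95 kN, O_y = 27.54 kN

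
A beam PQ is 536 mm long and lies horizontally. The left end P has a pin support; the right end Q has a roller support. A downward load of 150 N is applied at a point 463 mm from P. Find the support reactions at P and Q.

Taking moments about P: Q_y·536 − 150·463 = 0 → Q_y = 69450/536 = 129.571 ≈ 129.6 N.
ΣF_y = 0: P_y + 129.571 − 150 = 0 → P_y = 20.43 N.
ΣF_x = 0: no horizontal applied forces, so P_x = 0.

P_x = 0, P_y = 20.43 N, Q_y = 129.6 N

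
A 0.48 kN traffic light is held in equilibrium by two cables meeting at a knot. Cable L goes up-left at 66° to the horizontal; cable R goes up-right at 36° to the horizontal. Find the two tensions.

T_L = 0.3970 kN, T_R = 0.1996 kN

ΣF_x = 0: −T_L·cos66° + T_R·cos36° = 0 → T_R = 0.502754·T_L.
ΣF_y = 0: T_L·sin66° + T_R·sin36° = 0.48.
Substitute: T_L·(0.913545 + 0.502754·0.587785) = 0.48 → T_L = 0.397004 ≈ 0.3970 kN.
Then T_R = 0.502754 × 0.397004 = 0.1996 kN.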